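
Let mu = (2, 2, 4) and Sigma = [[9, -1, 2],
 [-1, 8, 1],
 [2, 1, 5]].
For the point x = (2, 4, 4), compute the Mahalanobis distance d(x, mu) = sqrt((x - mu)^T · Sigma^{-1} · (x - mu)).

Step 1 — centre the observation: (x - mu) = (0, 2, 0).

Step 2 — invert Sigma (cofactor / det for 3×3, or solve directly):
  Sigma^{-1} = [[0.1258, 0.0226, -0.0548],
 [0.0226, 0.1323, -0.0355],
 [-0.0548, -0.0355, 0.229]].

Step 3 — form the quadratic (x - mu)^T · Sigma^{-1} · (x - mu):
  Sigma^{-1} · (x - mu) = (0.0452, 0.2645, -0.071).
  (x - mu)^T · [Sigma^{-1} · (x - mu)] = (0)·(0.0452) + (2)·(0.2645) + (0)·(-0.071) = 0.529.

Step 4 — take square root: d = √(0.529) ≈ 0.7273.

d(x, mu) = √(0.529) ≈ 0.7273


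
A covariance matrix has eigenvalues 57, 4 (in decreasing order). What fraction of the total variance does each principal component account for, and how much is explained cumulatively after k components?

Step 1 — total variance = trace(Sigma) = Σ λ_i = 57 + 4 = 61.

Step 2 — fraction explained by component i = λ_i / Σ λ:
  PC1: 57/61 = 0.9344
  PC2: 4/61 = 0.0656

Step 3 — cumulative fraction after k components = (λ_1 + ... + λ_k) / Σ λ:
  k = 1: 57/61 = 0.9344
  k = 2: (57 + 4)/61 = 61/61 = 1

Summary (fraction, with percent):

explained: PC1 0.9344 (93.44%), PC2 0.0656 (6.56%);  cumulative: 0.9344, 1


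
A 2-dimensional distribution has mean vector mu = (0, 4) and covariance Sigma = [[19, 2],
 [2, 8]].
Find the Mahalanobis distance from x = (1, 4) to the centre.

Step 1 — centre the observation: (x - mu) = (1, 0).

Step 2 — invert Sigma. det(Sigma) = 19·8 - (2)² = 148.
  Sigma^{-1} = (1/det) · [[d, -b], [-b, a]] = [[0.0541, -0.0135],
 [-0.0135, 0.1284]].

Step 3 — form the quadratic (x - mu)^T · Sigma^{-1} · (x - mu):
  Sigma^{-1} · (x - mu) = (0.0541, -0.0135).
  (x - mu)^T · [Sigma^{-1} · (x - mu)] = (1)·(0.0541) + (0)·(-0.0135) = 0.0541.

Step 4 — take square root: d = √(0.0541) ≈ 0.2325.

d(x, mu) = √(0.0541) ≈ 0.2325


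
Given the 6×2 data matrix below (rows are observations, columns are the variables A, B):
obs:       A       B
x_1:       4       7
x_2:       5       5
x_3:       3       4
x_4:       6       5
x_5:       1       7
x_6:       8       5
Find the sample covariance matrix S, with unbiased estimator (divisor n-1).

Step 1 — column means:
  mean(A) = (4 + 5 + 3 + 6 + 1 + 8) / 6 = 27/6 = 4.5
  mean(B) = (7 + 5 + 4 + 5 + 7 + 5) / 6 = 33/6 = 5.5

Step 2 — sample covariance S[i,j] = (1/(n-1)) · Σ_k (x_{k,i} - mean_i) · (x_{k,j} - mean_j), with n-1 = 5.
  S[A,A] = ((-0.5)·(-0.5) + (0.5)·(0.5) + (-1.5)·(-1.5) + (1.5)·(1.5) + (-3.5)·(-3.5) + (3.5)·(3.5)) / 5 = 29.5/5 = 5.9
  S[A,B] = ((-0.5)·(1.5) + (0.5)·(-0.5) + (-1.5)·(-1.5) + (1.5)·(-0.5) + (-3.5)·(1.5) + (3.5)·(-0.5)) / 5 = -6.5/5 = -1.3
  S[B,B] = ((1.5)·(1.5) + (-0.5)·(-0.5) + (-1.5)·(-1.5) + (-0.5)·(-0.5) + (1.5)·(1.5) + (-0.5)·(-0.5)) / 5 = 7.5/5 = 1.5

S is symmetric (S[j,i] = S[i,j]). Assembling:

S = [[5.9, -1.3],
 [-1.3, 1.5]]


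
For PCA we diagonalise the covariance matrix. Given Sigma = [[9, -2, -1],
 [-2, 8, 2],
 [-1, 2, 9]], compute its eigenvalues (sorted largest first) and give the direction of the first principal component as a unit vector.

Step 1 — characteristic polynomial p(λ) = det(λI - Sigma) = λ³ - tr·λ² + c_1·λ - det, where tr = trace, c_1 = sum of the principal 2×2 minors, det = det(Sigma):
  tr = 9 + 8 + 9 = 26,
  c_1 = (9·8 - (-2)²) + (9·9 - (-1)²) + (8·9 - (2)²) = 68 + 80 + 68 = 216,
  det = 9·(8·9 - (2)²) - (-2)·((-2)·9 - (2)·(-1)) + (-1)·((-2)·(2) - 8·(-1)) = 9·(68) - (-2)·(-16) + (-1)·(4) = 576.
  So p(λ) = λ³ - 26λ² + 216λ - 576.
Step 2 — look for an integer root (rational root theorem: any rational root is an integer divisor of 576). Testing λ = 6:
  p(6) = 216 - 936 + 1296 - 576 = 0  ✓
  Dividing out (λ - 6): p(λ) = (λ - 6)(λ² - 20λ + 96).
Step 3 — remaining eigenvalues from the quadratic λ² - 20λ + 96 = 0:
  Δ = 20² - 4·96 = 400 - 384 = 16,  λ = (20 ± √16)/2 = (20 ± 4)/2 = 12 or 8.
  Sorted: λ_1 = 12,  λ_2 = 8,  λ_3 = 6  (check: sum = 26 = tr ✓).

Step 4 — unit eigenvector for λ_1 = 12: v spans the null space of (Sigma - λ_1 I), whose rows are
  r_1 = (-3, -2, -1),  r_2 = (-2, -4, 2),  r_3 = (-1, 2, -3).
  v is orthogonal to every row, so take v ∝ r_1 × r_2 = ((-2)·(2) - (-1)·(-4), (-1)·(-2) - (-3)·(2), (-3)·(-4) - (-2)·(-2)) = (-8, 8, 8).
  Rescale (divide by 8; multiply by -1 so the first nonzero entry is positive): u = (1, -1, -1).
  ||u|| = √((1)² + (-1)² + (-1)²) = √(3) ≈ 1.7321,  v_1 = u/||u|| ≈ (0.5774, -0.5774, -0.5774) (||v_1|| = 1).

λ_1 = 12,  λ_2 = 8,  λ_3 = 6;  v_1 ≈ (0.5774, -0.5774, -0.5774)


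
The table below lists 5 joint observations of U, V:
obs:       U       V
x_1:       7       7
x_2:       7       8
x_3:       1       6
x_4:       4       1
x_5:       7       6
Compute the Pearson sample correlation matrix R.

Step 1 — column means:
  mean(U) = (7 + 7 + 1 + 4 + 7) / 5 = 26/5 = 5.2
  mean(V) = (7 + 8 + 6 + 1 + 6) / 5 = 28/5 = 5.6

Step 2 — sample variances and covariances s[i,j] = (1/(n-1)) · Σ_k (x_{k,i} - mean_i) · (x_{k,j} - mean_j), with n-1 = 4:
  s[U,U] = ((1.8)·(1.8) + (1.8)·(1.8) + (-4.2)·(-4.2) + (-1.2)·(-1.2) + (1.8)·(1.8)) / 4 = 28.8/4 = 7.2
  s[U,V] = ((1.8)·(1.4) + (1.8)·(2.4) + (-4.2)·(0.4) + (-1.2)·(-4.6) + (1.8)·(0.4)) / 4 = 11.4/4 = 2.85
  s[V,V] = ((1.4)·(1.4) + (2.4)·(2.4) + (0.4)·(0.4) + (-4.6)·(-4.6) + (0.4)·(0.4)) / 4 = 29.2/4 = 7.3
  Sample standard deviations s_i = √(s[i,i]):
  s(U) = √(7.2) = 2.6833
  s(V) = √(7.3) = 2.7019

Step 3 — r_{ij} = s_{ij} / (s_i · s_j):
  r[U,U] = 1 (diagonal).
  r[U,V] = 2.85 / (2.6833 · 2.7019) = 2.85 / 7.2498 = 0.3931
  r[V,V] = 1 (diagonal).

R is symmetric with unit diagonal. Assembling:

R = [[1, 0.3931],
 [0.3931, 1]]


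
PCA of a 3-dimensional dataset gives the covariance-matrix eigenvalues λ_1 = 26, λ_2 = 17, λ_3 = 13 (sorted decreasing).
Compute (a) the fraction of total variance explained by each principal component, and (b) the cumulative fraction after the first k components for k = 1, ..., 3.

Step 1 — total variance = trace(Sigma) = Σ λ_i = 26 + 17 + 13 = 56.

Step 2 — fraction explained by component i = λ_i / Σ λ:
  PC1: 26/56 = 0.4643
  PC2: 17/56 = 0.3036
  PC3: 13/56 = 0.2321

Step 3 — cumulative fraction after k components = (λ_1 + ... + λ_k) / Σ λ:
  k = 1: 26/56 = 0.4643
  k = 2: (26 + 17)/56 = 43/56 = 0.7679
  k = 3: (26 + 17 + 13)/56 = 56/56 = 1

Summary (fraction, with percent):

explained: PC1 0.4643 (46.43%), PC2 0.3036 (30.36%), PC3 0.2321 (23.21%);  cumulative: 0.4643, 0.7679, 1


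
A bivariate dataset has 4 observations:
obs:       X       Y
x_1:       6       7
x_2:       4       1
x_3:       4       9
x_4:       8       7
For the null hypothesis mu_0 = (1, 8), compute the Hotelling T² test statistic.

Step 1 — sample mean vector:
  mean(X) = (6 + 4 + 4 + 8) / 4 = 22/4 = 5.5
  mean(Y) = (7 + 1 + 9 + 7) / 4 = 24/4 = 6
  x̄ = (5.5, 6),  deviation x̄ - mu_0 = (5.5, 6) - (1, 8) = (4.5, -2).

Step 2 — sample covariance matrix, S[i,j] = (1/(n-1)) · Σ_k (x_{k,i} - mean_i) · (x_{k,j} - mean_j), divisor n-1 = 3:
  S[X,X] = ((0.5)·(0.5) + (-1.5)·(-1.5) + (-1.5)·(-1.5) + (2.5)·(2.5)) / 3 = 11/3 = 3.6667
  S[X,Y] = ((0.5)·(1) + (-1.5)·(-5) + (-1.5)·(3) + (2.5)·(1)) / 3 = 6/3 = 2
  S[Y,Y] = ((1)·(1) + (-5)·(-5) + (3)·(3) + (1)·(1)) / 3 = 36/3 = 12
  S = [[3.6667, 2],
 [2, 12]].

Step 3 — invert S. det(S) = 3.6667·12 - (2)² = 40.
  S^{-1} = (1/det) · [[d, -b], [-b, a]] = [[0.3, -0.05],
 [-0.05, 0.0917]].

Step 4 — quadratic form (x̄ - mu_0)^T · S^{-1} · (x̄ - mu_0):
  S^{-1} · (x̄ - mu_0) = (1.45, -0.4083),
  (x̄ - mu_0)^T · [...] = (4.5)·(1.45) + (-2)·(-0.4083) = 7.3417.

Step 5 — scale by n: T² = 4 · 7.3417 = 29.3667.

T² ≈ 29.3667


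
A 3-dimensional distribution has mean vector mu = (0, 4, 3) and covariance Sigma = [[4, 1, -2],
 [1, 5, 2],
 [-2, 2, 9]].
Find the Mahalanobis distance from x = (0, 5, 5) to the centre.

Step 1 — centre the observation: (x - mu) = (0, 1, 2).

Step 2 — invert Sigma (cofactor / det for 3×3, or solve directly):
  Sigma^{-1} = [[0.3228, -0.1024, 0.0945],
 [-0.1024, 0.252, -0.0787],
 [0.0945, -0.0787, 0.1496]].

Step 3 — form the quadratic (x - mu)^T · Sigma^{-1} · (x - mu):
  Sigma^{-1} · (x - mu) = (0.0866, 0.0945, 0.2205).
  (x - mu)^T · [Sigma^{-1} · (x - mu)] = (0)·(0.0866) + (1)·(0.0945) + (2)·(0.2205) = 0.5354.

Step 4 — take square root: d = √(0.5354) ≈ 0.7317.

d(x, mu) = √(0.5354) ≈ 0.7317


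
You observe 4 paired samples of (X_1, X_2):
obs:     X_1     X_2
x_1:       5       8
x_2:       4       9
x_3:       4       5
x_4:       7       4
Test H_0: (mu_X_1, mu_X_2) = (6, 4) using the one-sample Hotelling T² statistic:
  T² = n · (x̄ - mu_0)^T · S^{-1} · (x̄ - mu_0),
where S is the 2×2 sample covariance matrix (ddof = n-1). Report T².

Step 1 — sample mean vector:
  mean(X_1) = (5 + 4 + 4 + 7) / 4 = 20/4 = 5
  mean(X_2) = (8 + 9 + 5 + 4) / 4 = 26/4 = 6.5
  x̄ = (5, 6.5),  deviation x̄ - mu_0 = (5, 6.5) - (6, 4) = (-1, 2.5).

Step 2 — sample covariance matrix, S[i,j] = (1/(n-1)) · Σ_k (x_{k,i} - mean_i) · (x_{k,j} - mean_j), divisor n-1 = 3:
  S[X_1,X_1] = ((0)·(0) + (-1)·(-1) + (-1)·(-1) + (2)·(2)) / 3 = 6/3 = 2
  S[X_1,X_2] = ((0)·(1.5) + (-1)·(2.5) + (-1)·(-1.5) + (2)·(-2.5)) / 3 = -6/3 = -2
  S[X_2,X_2] = ((1.5)·(1.5) + (2.5)·(2.5) + (-1.5)·(-1.5) + (-2.5)·(-2.5)) / 3 = 17/3 = 5.6667
  S = [[2, -2],
 [-2, 5.6667]].

Step 3 — invert S. det(S) = 2·5.6667 - (-2)² = 7.3333.
  S^{-1} = (1/det) · [[d, -b], [-b, a]] = [[0.7727, 0.2727],
 [0.2727, 0.2727]].

Step 4 — quadratic form (x̄ - mu_0)^T · S^{-1} · (x̄ - mu_0):
  S^{-1} · (x̄ - mu_0) = (-0.0909, 0.4091),
  (x̄ - mu_0)^T · [...] = (-1)·(-0.0909) + (2.5)·(0.4091) = 1.1136.

Step 5 — scale by n: T² = 4 · 1.1136 = 4.4545.

T² ≈ 4.4545


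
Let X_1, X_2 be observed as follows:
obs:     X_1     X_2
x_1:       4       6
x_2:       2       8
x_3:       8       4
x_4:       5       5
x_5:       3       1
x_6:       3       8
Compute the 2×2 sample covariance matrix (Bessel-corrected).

Step 1 — column means:
  mean(X_1) = (4 + 2 + 8 + 5 + 3 + 3) / 6 = 25/6 = 4.1667
  mean(X_2) = (6 + 8 + 4 + 5 + 1 + 8) / 6 = 32/6 = 5.3333

Step 2 — sample covariance S[i,j] = (1/(n-1)) · Σ_k (x_{k,i} - mean_i) · (x_{k,j} - mean_j), with n-1 = 5.
  S[X_1,X_1] = ((-0.1667)·(-0.1667) + (-2.1667)·(-2.1667) + (3.8333)·(3.8333) + (0.8333)·(0.8333) + (-1.1667)·(-1.1667) + (-1.1667)·(-1.1667)) / 5 = 22.8333/5 = 4.5667
  S[X_1,X_2] = ((-0.1667)·(0.6667) + (-2.1667)·(2.6667) + (3.8333)·(-1.3333) + (0.8333)·(-0.3333) + (-1.1667)·(-4.3333) + (-1.1667)·(2.6667)) / 5 = -9.3333/5 = -1.8667
  S[X_2,X_2] = ((0.6667)·(0.6667) + (2.6667)·(2.6667) + (-1.3333)·(-1.3333) + (-0.3333)·(-0.3333) + (-4.3333)·(-4.3333) + (2.6667)·(2.6667)) / 5 = 35.3333/5 = 7.0667

S is symmetric (S[j,i] = S[i,j]). Assembling:

S = [[4.5667, -1.8667],
 [-1.8667, 7.0667]]


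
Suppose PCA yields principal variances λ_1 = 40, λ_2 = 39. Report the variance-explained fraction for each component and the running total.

Step 1 — total variance = trace(Sigma) = Σ λ_i = 40 + 39 = 79.

Step 2 — fraction explained by component i = λ_i / Σ λ:
  PC1: 40/79 = 0.5063
  PC2: 39/79 = 0.4937

Step 3 — cumulative fraction after k components = (λ_1 + ... + λ_k) / Σ λ:
  k = 1: 40/79 = 0.5063
  k = 2: (40 + 39)/79 = 79/79 = 1

Summary (fraction, with percent):

explained: PC1 0.5063 (50.63%), PC2 0.4937 (49.37%);  cumulative: 0.5063, 1


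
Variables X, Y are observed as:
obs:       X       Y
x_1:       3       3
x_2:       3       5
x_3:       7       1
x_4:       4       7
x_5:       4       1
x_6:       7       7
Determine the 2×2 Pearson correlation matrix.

Step 1 — column means:
  mean(X) = (3 + 3 + 7 + 4 + 4 + 7) / 6 = 28/6 = 4.6667
  mean(Y) = (3 + 5 + 1 + 7 + 1 + 7) / 6 = 24/6 = 4

Step 2 — sample variances and covariances s[i,j] = (1/(n-1)) · Σ_k (x_{k,i} - mean_i) · (x_{k,j} - mean_j), with n-1 = 5:
  s[X,X] = ((-1.6667)·(-1.6667) + (-1.6667)·(-1.6667) + (2.3333)·(2.3333) + (-0.6667)·(-0.6667) + (-0.6667)·(-0.6667) + (2.3333)·(2.3333)) / 5 = 17.3333/5 = 3.4667
  s[X,Y] = ((-1.6667)·(-1) + (-1.6667)·(1) + (2.3333)·(-3) + (-0.6667)·(3) + (-0.6667)·(-3) + (2.3333)·(3)) / 5 = 0/5 = 0
  s[Y,Y] = ((-1)·(-1) + (1)·(1) + (-3)·(-3) + (3)·(3) + (-3)·(-3) + (3)·(3)) / 5 = 38/5 = 7.6
  Sample standard deviations s_i = √(s[i,i]):
  s(X) = √(3.4667) = 1.8619
  s(Y) = √(7.6) = 2.7568

Step 3 — r_{ij} = s_{ij} / (s_i · s_j):
  r[X,X] = 1 (diagonal).
  r[X,Y] = 0 / (1.8619 · 2.7568) = 0 / 5.1329 = 0
  r[Y,Y] = 1 (diagonal).

R is symmetric with unit diagonal. Assembling:

R = [[1, 0],
 [0, 1]]


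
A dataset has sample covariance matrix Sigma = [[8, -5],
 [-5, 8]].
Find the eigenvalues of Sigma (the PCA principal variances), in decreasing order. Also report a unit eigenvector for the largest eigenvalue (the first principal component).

Step 1 — characteristic polynomial of 2×2 Sigma:
  det(Sigma - λI) = λ² - trace · λ + det = 0.
  trace = 8 + 8 = 16, det = 8·8 - (-5)² = 39.
Step 2 — discriminant:
  Δ = trace² - 4·det = 256 - 156 = 100.
Step 3 — eigenvalues:
  λ = (trace ± √Δ)/2 = (16 ± 10)/2,
  λ_1 = 13,  λ_2 = 3.

Step 4 — unit eigenvector for λ_1: solve (Sigma - λ_1 I)v = 0. First row:
  (8 - 13)·v_x + (-5)·v_y = 0, i.e. (-5)·v_x + (-5)·v_y = 0,
  so v ∝ (b, λ_1 - a) = (-5, 5); multiply by -1 so the first entry is positive: u = (5, -5).
  ||u|| = √((5)² + (-5)²) = √(50) ≈ 7.0711,
  v_1 = u/||u|| ≈ (0.7071, -0.7071) (||v_1|| = 1).

λ_1 = 13,  λ_2 = 3;  v_1 ≈ (0.7071, -0.7071)


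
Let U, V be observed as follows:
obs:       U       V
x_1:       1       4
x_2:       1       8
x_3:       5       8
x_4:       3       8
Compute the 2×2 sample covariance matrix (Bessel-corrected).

Step 1 — column means:
  mean(U) = (1 + 1 + 5 + 3) / 4 = 10/4 = 2.5
  mean(V) = (4 + 8 + 8 + 8) / 4 = 28/4 = 7

Step 2 — sample covariance S[i,j] = (1/(n-1)) · Σ_k (x_{k,i} - mean_i) · (x_{k,j} - mean_j), with n-1 = 3.
  S[U,U] = ((-1.5)·(-1.5) + (-1.5)·(-1.5) + (2.5)·(2.5) + (0.5)·(0.5)) / 3 = 11/3 = 3.6667
  S[U,V] = ((-1.5)·(-3) + (-1.5)·(1) + (2.5)·(1) + (0.5)·(1)) / 3 = 6/3 = 2
  S[V,V] = ((-3)·(-3) + (1)·(1) + (1)·(1) + (1)·(1)) / 3 = 12/3 = 4

S is symmetric (S[j,i] = S[i,j]). Assembling:

S = [[3.6667, 2],
 [2, 4]]


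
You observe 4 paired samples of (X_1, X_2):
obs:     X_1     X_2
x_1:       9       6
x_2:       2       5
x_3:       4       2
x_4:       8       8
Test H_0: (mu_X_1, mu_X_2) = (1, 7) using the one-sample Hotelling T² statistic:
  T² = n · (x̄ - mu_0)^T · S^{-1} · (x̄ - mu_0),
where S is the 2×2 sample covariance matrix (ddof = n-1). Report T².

Step 1 — sample mean vector:
  mean(X_1) = (9 + 2 + 4 + 8) / 4 = 23/4 = 5.75
  mean(X_2) = (6 + 5 + 2 + 8) / 4 = 21/4 = 5.25
  x̄ = (5.75, 5.25),  deviation x̄ - mu_0 = (5.75, 5.25) - (1, 7) = (4.75, -1.75).

Step 2 — sample covariance matrix, S[i,j] = (1/(n-1)) · Σ_k (x_{k,i} - mean_i) · (x_{k,j} - mean_j), divisor n-1 = 3:
  S[X_1,X_1] = ((3.25)·(3.25) + (-3.75)·(-3.75) + (-1.75)·(-1.75) + (2.25)·(2.25)) / 3 = 32.75/3 = 10.9167
  S[X_1,X_2] = ((3.25)·(0.75) + (-3.75)·(-0.25) + (-1.75)·(-3.25) + (2.25)·(2.75)) / 3 = 15.25/3 = 5.0833
  S[X_2,X_2] = ((0.75)·(0.75) + (-0.25)·(-0.25) + (-3.25)·(-3.25) + (2.75)·(2.75)) / 3 = 18.75/3 = 6.25
  S = [[10.9167, 5.0833],
 [5.0833, 6.25]].

Step 3 — invert S. det(S) = 10.9167·6.25 - (5.0833)² = 42.3889.
  S^{-1} = (1/det) · [[d, -b], [-b, a]] = [[0.1474, -0.1199],
 [-0.1199, 0.2575]].

Step 4 — quadratic form (x̄ - mu_0)^T · S^{-1} · (x̄ - mu_0):
  S^{-1} · (x̄ - mu_0) = (0.9102, -1.0203),
  (x̄ - mu_0)^T · [...] = (4.75)·(0.9102) + (-1.75)·(-1.0203) = 6.1091.

Step 5 — scale by n: T² = 4 · 6.1091 = 24.4364.

T² ≈ 24.4364


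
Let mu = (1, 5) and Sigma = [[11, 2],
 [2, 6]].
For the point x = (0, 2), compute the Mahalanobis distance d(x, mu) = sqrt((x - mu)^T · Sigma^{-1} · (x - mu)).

Step 1 — centre the observation: (x - mu) = (-1, -3).

Step 2 — invert Sigma. det(Sigma) = 11·6 - (2)² = 62.
  Sigma^{-1} = (1/det) · [[d, -b], [-b, a]] = [[0.0968, -0.0323],
 [-0.0323, 0.1774]].

Step 3 — form the quadratic (x - mu)^T · Sigma^{-1} · (x - mu):
  Sigma^{-1} · (x - mu) = (0, -0.5).
  (x - mu)^T · [Sigma^{-1} · (x - mu)] = (-1)·(0) + (-3)·(-0.5) = 1.5.

Step 4 — take square root: d = √(1.5) ≈ 1.2247.

d(x, mu) = √(1.5) ≈ 1.2247


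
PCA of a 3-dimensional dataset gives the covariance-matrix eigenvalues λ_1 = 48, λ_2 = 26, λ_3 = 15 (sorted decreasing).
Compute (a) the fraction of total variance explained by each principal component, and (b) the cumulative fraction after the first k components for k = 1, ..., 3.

Step 1 — total variance = trace(Sigma) = Σ λ_i = 48 + 26 + 15 = 89.

Step 2 — fraction explained by component i = λ_i / Σ λ:
  PC1: 48/89 = 0.5393
  PC2: 26/89 = 0.2921
  PC3: 15/89 = 0.1685

Step 3 — cumulative fraction after k components = (λ_1 + ... + λ_k) / Σ λ:
  k = 1: 48/89 = 0.5393
  k = 2: (48 + 26)/89 = 74/89 = 0.8315
  k = 3: (48 + 26 + 15)/89 = 89/89 = 1

Summary (fraction, with percent):

explained: PC1 0.5393 (53.93%), PC2 0.2921 (29.21%), PC3 0.1685 (16.85%);  cumulative: 0.5393, 0.8315, 1


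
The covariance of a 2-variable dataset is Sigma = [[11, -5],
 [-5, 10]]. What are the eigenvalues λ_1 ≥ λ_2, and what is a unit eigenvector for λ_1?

Step 1 — characteristic polynomial of 2×2 Sigma:
  det(Sigma - λI) = λ² - trace · λ + det = 0.
  trace = 11 + 10 = 21, det = 11·10 - (-5)² = 85.
Step 2 — discriminant:
  Δ = trace² - 4·det = 441 - 340 = 101.
Step 3 — eigenvalues:
  λ = (trace ± √Δ)/2 = (21 ± 10.0499)/2,
  λ_1 = 15.5249,  λ_2 = 5.4751.

Step 4 — unit eigenvector for λ_1: solve (Sigma - λ_1 I)v = 0. First row:
  (11 - 15.5249)·v_x + (-5)·v_y = 0, i.e. (-4.5249)·v_x + (-5)·v_y = 0,
  so v ∝ (b, λ_1 - a) = (-5, 4.5249); multiply by -1 so the first entry is positive: u = (5, -4.5249).
  ||u|| = √((5)² + (-4.5249)²) = √(45.4751) ≈ 6.7435,
  v_1 = u/||u|| ≈ (0.7415, -0.671) (||v_1|| = 1).

λ_1 = 15.5249,  λ_2 = 5.4751;  v_1 ≈ (0.7415, -0.671)


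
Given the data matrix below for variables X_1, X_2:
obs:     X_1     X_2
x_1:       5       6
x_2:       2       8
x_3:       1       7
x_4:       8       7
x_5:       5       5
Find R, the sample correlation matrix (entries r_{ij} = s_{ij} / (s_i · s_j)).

Step 1 — column means:
  mean(X_1) = (5 + 2 + 1 + 8 + 5) / 5 = 21/5 = 4.2
  mean(X_2) = (6 + 8 + 7 + 7 + 5) / 5 = 33/5 = 6.6

Step 2 — sample variances and covariances s[i,j] = (1/(n-1)) · Σ_k (x_{k,i} - mean_i) · (x_{k,j} - mean_j), with n-1 = 4:
  s[X_1,X_1] = ((0.8)·(0.8) + (-2.2)·(-2.2) + (-3.2)·(-3.2) + (3.8)·(3.8) + (0.8)·(0.8)) / 4 = 30.8/4 = 7.7
  s[X_1,X_2] = ((0.8)·(-0.6) + (-2.2)·(1.4) + (-3.2)·(0.4) + (3.8)·(0.4) + (0.8)·(-1.6)) / 4 = -4.6/4 = -1.15
  s[X_2,X_2] = ((-0.6)·(-0.6) + (1.4)·(1.4) + (0.4)·(0.4) + (0.4)·(0.4) + (-1.6)·(-1.6)) / 4 = 5.2/4 = 1.3
  Sample standard deviations s_i = √(s[i,i]):
  s(X_1) = √(7.7) = 2.7749
  s(X_2) = √(1.3) = 1.1402

Step 3 — r_{ij} = s_{ij} / (s_i · s_j):
  r[X_1,X_1] = 1 (diagonal).
  r[X_1,X_2] = -1.15 / (2.7749 · 1.1402) = -1.15 / 3.1639 = -0.3635
  r[X_2,X_2] = 1 (diagonal).

R is symmetric with unit diagonal. Assembling:

R = [[1, -0.3635],
 [-0.3635, 1]]


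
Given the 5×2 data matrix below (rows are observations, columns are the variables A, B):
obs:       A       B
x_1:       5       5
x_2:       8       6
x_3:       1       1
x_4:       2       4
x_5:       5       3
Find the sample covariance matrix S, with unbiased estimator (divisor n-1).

Step 1 — column means:
  mean(A) = (5 + 8 + 1 + 2 + 5) / 5 = 21/5 = 4.2
  mean(B) = (5 + 6 + 1 + 4 + 3) / 5 = 19/5 = 3.8

Step 2 — sample covariance S[i,j] = (1/(n-1)) · Σ_k (x_{k,i} - mean_i) · (x_{k,j} - mean_j), with n-1 = 4.
  S[A,A] = ((0.8)·(0.8) + (3.8)·(3.8) + (-3.2)·(-3.2) + (-2.2)·(-2.2) + (0.8)·(0.8)) / 4 = 30.8/4 = 7.7
  S[A,B] = ((0.8)·(1.2) + (3.8)·(2.2) + (-3.2)·(-2.8) + (-2.2)·(0.2) + (0.8)·(-0.8)) / 4 = 17.2/4 = 4.3
  S[B,B] = ((1.2)·(1.2) + (2.2)·(2.2) + (-2.8)·(-2.8) + (0.2)·(0.2) + (-0.8)·(-0.8)) / 4 = 14.8/4 = 3.7

S is symmetric (S[j,i] = S[i,j]). Assembling:

S = [[7.7, 4.3],
 [4.3, 3.7]]


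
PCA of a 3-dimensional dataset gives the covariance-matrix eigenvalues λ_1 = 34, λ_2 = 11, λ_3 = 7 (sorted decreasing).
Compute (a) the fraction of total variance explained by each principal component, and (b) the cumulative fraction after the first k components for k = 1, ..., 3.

Step 1 — total variance = trace(Sigma) = Σ λ_i = 34 + 11 + 7 = 52.

Step 2 — fraction explained by component i = λ_i / Σ λ:
  PC1: 34/52 = 0.6538
  PC2: 11/52 = 0.2115
  PC3: 7/52 = 0.1346

Step 3 — cumulative fraction after k components = (λ_1 + ... + λ_k) / Σ λ:
  k = 1: 34/52 = 0.6538
  k = 2: (34 + 11)/52 = 45/52 = 0.8654
  k = 3: (34 + 11 + 7)/52 = 52/52 = 1

Summary (fraction, with percent):

explained: PC1 0.6538 (65.38%), PC2 0.2115 (21.15%), PC3 0.1346 (13.46%);  cumulative: 0.6538, 0.8654, 1


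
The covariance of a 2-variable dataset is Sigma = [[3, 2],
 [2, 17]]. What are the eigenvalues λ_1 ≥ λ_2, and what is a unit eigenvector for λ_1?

Step 1 — characteristic polynomial of 2×2 Sigma:
  det(Sigma - λI) = λ² - trace · λ + det = 0.
  trace = 3 + 17 = 20, det = 3·17 - (2)² = 47.
Step 2 — discriminant:
  Δ = trace² - 4·det = 400 - 188 = 212.
Step 3 — eigenvalues:
  λ = (trace ± √Δ)/2 = (20 ± 14.5602)/2,
  λ_1 = 17.2801,  λ_2 = 2.7199.

Step 4 — unit eigenvector for λ_1: solve (Sigma - λ_1 I)v = 0. First row:
  (3 - 17.2801)·v_x + (2)·v_y = 0, i.e. (-14.2801)·v_x + (2)·v_y = 0,
  so v ∝ (b, λ_1 - a) = (2, 14.2801) = u.
  ||u|| = √((2)² + (14.2801)²) = √(207.9215) ≈ 14.4195,
  v_1 = u/||u|| ≈ (0.1387, 0.9903) (||v_1|| = 1).

λ_1 = 17.2801,  λ_2 = 2.7199;  v_1 ≈ (0.1387, 0.9903)


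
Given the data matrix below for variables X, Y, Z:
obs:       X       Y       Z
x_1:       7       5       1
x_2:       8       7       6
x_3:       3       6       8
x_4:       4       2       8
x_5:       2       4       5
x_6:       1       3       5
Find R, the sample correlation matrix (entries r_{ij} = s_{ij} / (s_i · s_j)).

Step 1 — column means:
  mean(X) = (7 + 8 + 3 + 4 + 2 + 1) / 6 = 25/6 = 4.1667
  mean(Y) = (5 + 7 + 6 + 2 + 4 + 3) / 6 = 27/6 = 4.5
  mean(Z) = (1 + 6 + 8 + 8 + 5 + 5) / 6 = 33/6 = 5.5

Step 2 — sample variances and covariances s[i,j] = (1/(n-1)) · Σ_k (x_{k,i} - mean_i) · (x_{k,j} - mean_j), with n-1 = 5:
  s[X,X] = ((2.8333)·(2.8333) + (3.8333)·(3.8333) + (-1.1667)·(-1.1667) + (-0.1667)·(-0.1667) + (-2.1667)·(-2.1667) + (-3.1667)·(-3.1667)) / 5 = 38.8333/5 = 7.7667
  s[X,Y] = ((2.8333)·(0.5) + (3.8333)·(2.5) + (-1.1667)·(1.5) + (-0.1667)·(-2.5) + (-2.1667)·(-0.5) + (-3.1667)·(-1.5)) / 5 = 15.5/5 = 3.1
  s[X,Z] = ((2.8333)·(-4.5) + (3.8333)·(0.5) + (-1.1667)·(2.5) + (-0.1667)·(2.5) + (-2.1667)·(-0.5) + (-3.1667)·(-0.5)) / 5 = -11.5/5 = -2.3
  s[Y,Y] = ((0.5)·(0.5) + (2.5)·(2.5) + (1.5)·(1.5) + (-2.5)·(-2.5) + (-0.5)·(-0.5) + (-1.5)·(-1.5)) / 5 = 17.5/5 = 3.5
  s[Y,Z] = ((0.5)·(-4.5) + (2.5)·(0.5) + (1.5)·(2.5) + (-2.5)·(2.5) + (-0.5)·(-0.5) + (-1.5)·(-0.5)) / 5 = -2.5/5 = -0.5
  s[Z,Z] = ((-4.5)·(-4.5) + (0.5)·(0.5) + (2.5)·(2.5) + (2.5)·(2.5) + (-0.5)·(-0.5) + (-0.5)·(-0.5)) / 5 = 33.5/5 = 6.7
  Sample standard deviations s_i = √(s[i,i]):
  s(X) = √(7.7667) = 2.7869
  s(Y) = √(3.5) = 1.8708
  s(Z) = √(6.7) = 2.5884

Step 3 — r_{ij} = s_{ij} / (s_i · s_j):
  r[X,X] = 1 (diagonal).
  r[X,Y] = 3.1 / (2.7869 · 1.8708) = 3.1 / 5.2138 = 0.5946
  r[X,Z] = -2.3 / (2.7869 · 2.5884) = -2.3 / 7.2136 = -0.3188
  r[Y,Y] = 1 (diagonal).
  r[Y,Z] = -0.5 / (1.8708 · 2.5884) = -0.5 / 4.8425 = -0.1033
  r[Z,Z] = 1 (diagonal).

R is symmetric with unit diagonal. Assembling:

R = [[1, 0.5946, -0.3188],
 [0.5946, 1, -0.1033],
 [-0.3188, -0.1033, 1]]


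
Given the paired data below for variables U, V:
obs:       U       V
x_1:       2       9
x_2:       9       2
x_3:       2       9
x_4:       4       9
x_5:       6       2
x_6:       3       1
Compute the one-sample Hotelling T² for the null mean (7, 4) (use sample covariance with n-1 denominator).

Step 1 — sample mean vector:
  mean(U) = (2 + 9 + 2 + 4 + 6 + 3) / 6 = 26/6 = 4.3333
  mean(V) = (9 + 2 + 9 + 9 + 2 + 1) / 6 = 32/6 = 5.3333
  x̄ = (4.3333, 5.3333),  deviation x̄ - mu_0 = (4.3333, 5.3333) - (7, 4) = (-2.6667, 1.3333).

Step 2 — sample covariance matrix, S[i,j] = (1/(n-1)) · Σ_k (x_{k,i} - mean_i) · (x_{k,j} - mean_j), divisor n-1 = 5:
  S[U,U] = ((-2.3333)·(-2.3333) + (4.6667)·(4.6667) + (-2.3333)·(-2.3333) + (-0.3333)·(-0.3333) + (1.6667)·(1.6667) + (-1.3333)·(-1.3333)) / 5 = 37.3333/5 = 7.4667
  S[U,V] = ((-2.3333)·(3.6667) + (4.6667)·(-3.3333) + (-2.3333)·(3.6667) + (-0.3333)·(3.6667) + (1.6667)·(-3.3333) + (-1.3333)·(-4.3333)) / 5 = -33.6667/5 = -6.7333
  S[V,V] = ((3.6667)·(3.6667) + (-3.3333)·(-3.3333) + (3.6667)·(3.6667) + (3.6667)·(3.6667) + (-3.3333)·(-3.3333) + (-4.3333)·(-4.3333)) / 5 = 81.3333/5 = 16.2667
  S = [[7.4667, -6.7333],
 [-6.7333, 16.2667]].

Step 3 — invert S. det(S) = 7.4667·16.2667 - (-6.7333)² = 76.12.
  S^{-1} = (1/det) · [[d, -b], [-b, a]] = [[0.2137, 0.0885],
 [0.0885, 0.0981]].

Step 4 — quadratic form (x̄ - mu_0)^T · S^{-1} · (x̄ - mu_0):
  S^{-1} · (x̄ - mu_0) = (-0.4519, -0.1051),
  (x̄ - mu_0)^T · [...] = (-2.6667)·(-0.4519) + (1.3333)·(-0.1051) = 1.065.

Step 5 — scale by n: T² = 6 · 1.065 = 6.3899.

T² ≈ 6.3899


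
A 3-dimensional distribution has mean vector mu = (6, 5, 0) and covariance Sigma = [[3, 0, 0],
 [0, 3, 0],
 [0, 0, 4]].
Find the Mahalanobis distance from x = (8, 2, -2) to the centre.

Step 1 — centre the observation: (x - mu) = (2, -3, -2).

Step 2 — invert Sigma (cofactor / det for 3×3, or solve directly):
  Sigma^{-1} = [[0.3333, 0, 0],
 [0, 0.3333, 0],
 [0, 0, 0.25]].

Step 3 — form the quadratic (x - mu)^T · Sigma^{-1} · (x - mu):
  Sigma^{-1} · (x - mu) = (0.6667, -1, -0.5).
  (x - mu)^T · [Sigma^{-1} · (x - mu)] = (2)·(0.6667) + (-3)·(-1) + (-2)·(-0.5) = 5.3333.

Step 4 — take square root: d = √(5.3333) ≈ 2.3094.

d(x, mu) = √(5.3333) ≈ 2.3094


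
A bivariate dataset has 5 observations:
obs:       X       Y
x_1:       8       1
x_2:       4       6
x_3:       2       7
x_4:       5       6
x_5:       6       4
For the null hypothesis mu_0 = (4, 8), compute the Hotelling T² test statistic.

Step 1 — sample mean vector:
  mean(X) = (8 + 4 + 2 + 5 + 6) / 5 = 25/5 = 5
  mean(Y) = (1 + 6 + 7 + 6 + 4) / 5 = 24/5 = 4.8
  x̄ = (5, 4.8),  deviation x̄ - mu_0 = (5, 4.8) - (4, 8) = (1, -3.2).

Step 2 — sample covariance matrix, S[i,j] = (1/(n-1)) · Σ_k (x_{k,i} - mean_i) · (x_{k,j} - mean_j), divisor n-1 = 4:
  S[X,X] = ((3)·(3) + (-1)·(-1) + (-3)·(-3) + (0)·(0) + (1)·(1)) / 4 = 20/4 = 5
  S[X,Y] = ((3)·(-3.8) + (-1)·(1.2) + (-3)·(2.2) + (0)·(1.2) + (1)·(-0.8)) / 4 = -20/4 = -5
  S[Y,Y] = ((-3.8)·(-3.8) + (1.2)·(1.2) + (2.2)·(2.2) + (1.2)·(1.2) + (-0.8)·(-0.8)) / 4 = 22.8/4 = 5.7
  S = [[5, -5],
 [-5, 5.7]].

Step 3 — invert S. det(S) = 5·5.7 - (-5)² = 3.5.
  S^{-1} = (1/det) · [[d, -b], [-b, a]] = [[1.6286, 1.4286],
 [1.4286, 1.4286]].

Step 4 — quadratic form (x̄ - mu_0)^T · S^{-1} · (x̄ - mu_0):
  S^{-1} · (x̄ - mu_0) = (-2.9429, -3.1429),
  (x̄ - mu_0)^T · [...] = (1)·(-2.9429) + (-3.2)·(-3.1429) = 7.1143.

Step 5 — scale by n: T² = 5 · 7.1143 = 35.5714.

T² ≈ 35.5714


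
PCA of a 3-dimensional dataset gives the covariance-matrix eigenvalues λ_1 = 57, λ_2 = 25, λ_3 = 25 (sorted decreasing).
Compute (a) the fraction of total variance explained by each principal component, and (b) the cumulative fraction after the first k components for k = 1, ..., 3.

Step 1 — total variance = trace(Sigma) = Σ λ_i = 57 + 25 + 25 = 107.

Step 2 — fraction explained by component i = λ_i / Σ λ:
  PC1: 57/107 = 0.5327
  PC2: 25/107 = 0.2336
  PC3: 25/107 = 0.2336

Step 3 — cumulative fraction after k components = (λ_1 + ... + λ_k) / Σ λ:
  k = 1: 57/107 = 0.5327
  k = 2: (57 + 25)/107 = 82/107 = 0.7664
  k = 3: (57 + 25 + 25)/107 = 107/107 = 1

Summary (fraction, with percent):

explained: PC1 0.5327 (53.27%), PC2 0.2336 (23.36%), PC3 0.2336 (23.36%);  cumulative: 0.5327, 0.7664, 1


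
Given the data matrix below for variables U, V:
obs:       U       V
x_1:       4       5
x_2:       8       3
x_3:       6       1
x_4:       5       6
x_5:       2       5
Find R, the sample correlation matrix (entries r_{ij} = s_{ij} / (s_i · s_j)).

Step 1 — column means:
  mean(U) = (4 + 8 + 6 + 5 + 2) / 5 = 25/5 = 5
  mean(V) = (5 + 3 + 1 + 6 + 5) / 5 = 20/5 = 4

Step 2 — sample variances and covariances s[i,j] = (1/(n-1)) · Σ_k (x_{k,i} - mean_i) · (x_{k,j} - mean_j), with n-1 = 4:
  s[U,U] = ((-1)·(-1) + (3)·(3) + (1)·(1) + (0)·(0) + (-3)·(-3)) / 4 = 20/4 = 5
  s[U,V] = ((-1)·(1) + (3)·(-1) + (1)·(-3) + (0)·(2) + (-3)·(1)) / 4 = -10/4 = -2.5
  s[V,V] = ((1)·(1) + (-1)·(-1) + (-3)·(-3) + (2)·(2) + (1)·(1)) / 4 = 16/4 = 4
  Sample standard deviations s_i = √(s[i,i]):
  s(U) = √(5) = 2.2361
  s(V) = √(4) = 2

Step 3 — r_{ij} = s_{ij} / (s_i · s_j):
  r[U,U] = 1 (diagonal).
  r[U,V] = -2.5 / (2.2361 · 2) = -2.5 / 4.4721 = -0.559
  r[V,V] = 1 (diagonal).

R is symmetric with unit diagonal. Assembling:

R = [[1, -0.559],
 [-0.559, 1]]


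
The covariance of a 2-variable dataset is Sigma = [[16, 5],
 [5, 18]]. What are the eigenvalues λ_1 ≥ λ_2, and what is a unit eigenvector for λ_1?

Step 1 — characteristic polynomial of 2×2 Sigma:
  det(Sigma - λI) = λ² - trace · λ + det = 0.
  trace = 16 + 18 = 34, det = 16·18 - (5)² = 263.
Step 2 — discriminant:
  Δ = trace² - 4·det = 1156 - 1052 = 104.
Step 3 — eigenvalues:
  λ = (trace ± √Δ)/2 = (34 ± 10.198)/2,
  λ_1 = 22.099,  λ_2 = 11.901.

Step 4 — unit eigenvector for λ_1: solve (Sigma - λ_1 I)v = 0. First row:
  (16 - 22.099)·v_x + (5)·v_y = 0, i.e. (-6.099)·v_x + (5)·v_y = 0,
  so v ∝ (b, λ_1 - a) = (5, 6.099) = u.
  ||u|| = √((5)² + (6.099)²) = √(62.198) ≈ 7.8866,
  v_1 = u/||u|| ≈ (0.634, 0.7733) (||v_1|| = 1).

λ_1 = 22.099,  λ_2 = 11.901;  v_1 ≈ (0.634, 0.7733)


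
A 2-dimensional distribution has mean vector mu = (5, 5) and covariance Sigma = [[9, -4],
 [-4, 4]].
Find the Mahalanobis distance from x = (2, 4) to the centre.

Step 1 — centre the observation: (x - mu) = (-3, -1).

Step 2 — invert Sigma. det(Sigma) = 9·4 - (-4)² = 20.
  Sigma^{-1} = (1/det) · [[d, -b], [-b, a]] = [[0.2, 0.2],
 [0.2, 0.45]].

Step 3 — form the quadratic (x - mu)^T · Sigma^{-1} · (x - mu):
  Sigma^{-1} · (x - mu) = (-0.8, -1.05).
  (x - mu)^T · [Sigma^{-1} · (x - mu)] = (-3)·(-0.8) + (-1)·(-1.05) = 3.45.

Step 4 — take square root: d = √(3.45) ≈ 1.8574.

d(x, mu) = √(3.45) ≈ 1.8574


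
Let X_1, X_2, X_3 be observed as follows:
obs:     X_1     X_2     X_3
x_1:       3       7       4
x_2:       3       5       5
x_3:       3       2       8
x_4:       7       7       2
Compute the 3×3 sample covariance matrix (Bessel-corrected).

Step 1 — column means:
  mean(X_1) = (3 + 3 + 3 + 7) / 4 = 16/4 = 4
  mean(X_2) = (7 + 5 + 2 + 7) / 4 = 21/4 = 5.25
  mean(X_3) = (4 + 5 + 8 + 2) / 4 = 19/4 = 4.75

Step 2 — sample covariance S[i,j] = (1/(n-1)) · Σ_k (x_{k,i} - mean_i) · (x_{k,j} - mean_j), with n-1 = 3.
  S[X_1,X_1] = ((-1)·(-1) + (-1)·(-1) + (-1)·(-1) + (3)·(3)) / 3 = 12/3 = 4
  S[X_1,X_2] = ((-1)·(1.75) + (-1)·(-0.25) + (-1)·(-3.25) + (3)·(1.75)) / 3 = 7/3 = 2.3333
  S[X_1,X_3] = ((-1)·(-0.75) + (-1)·(0.25) + (-1)·(3.25) + (3)·(-2.75)) / 3 = -11/3 = -3.6667
  S[X_2,X_2] = ((1.75)·(1.75) + (-0.25)·(-0.25) + (-3.25)·(-3.25) + (1.75)·(1.75)) / 3 = 16.75/3 = 5.5833
  S[X_2,X_3] = ((1.75)·(-0.75) + (-0.25)·(0.25) + (-3.25)·(3.25) + (1.75)·(-2.75)) / 3 = -16.75/3 = -5.5833
  S[X_3,X_3] = ((-0.75)·(-0.75) + (0.25)·(0.25) + (3.25)·(3.25) + (-2.75)·(-2.75)) / 3 = 18.75/3 = 6.25

S is symmetric (S[j,i] = S[i,j]). Assembling:

S = [[4, 2.3333, -3.6667],
 [2.3333, 5.5833, -5.5833],
 [-3.6667, -5.5833, 6.25]]


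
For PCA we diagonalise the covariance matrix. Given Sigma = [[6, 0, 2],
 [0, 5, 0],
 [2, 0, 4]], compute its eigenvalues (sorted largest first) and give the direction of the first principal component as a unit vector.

Step 1 — characteristic polynomial p(λ) = det(λI - Sigma) = λ³ - tr·λ² + c_1·λ - det, where tr = trace, c_1 = sum of the principal 2×2 minors, det = det(Sigma):
  tr = 6 + 5 + 4 = 15,
  c_1 = (6·5 - (0)²) + (6·4 - (2)²) + (5·4 - (0)²) = 30 + 20 + 20 = 70,
  det = 6·(5·4 - (0)²) - (0)·((0)·4 - (0)·(2)) + (2)·((0)·(0) - 5·(2)) = 6·(20) - (0)·(0) + (2)·(-10) = 100.
  So p(λ) = λ³ - 15λ² + 70λ - 100.
Step 2 — look for an integer root (rational root theorem: any rational root is an integer divisor of 100). Testing λ = 5:
  p(5) = 125 - 375 + 350 - 100 = 0  ✓
  Dividing out (λ - 5): p(λ) = (λ - 5)(λ² - 10λ + 20).
Step 3 — remaining eigenvalues from the quadratic λ² - 10λ + 20 = 0:
  Δ = 10² - 4·20 = 100 - 80 = 20,  λ = (10 ± √20)/2 = (10 ± 4.4721)/2 ≈ 7.2361 or 2.7639.
  Sorted: λ_1 = 7.2361,  λ_2 = 5,  λ_3 = 2.7639  (check: sum = 15 = tr ✓).

Step 4 — unit eigenvector for λ_1 ≈ 7.2361: v spans the null space of (Sigma - λ_1 I), whose rows are
  r_1 = (-1.2361, 0, 2),  r_2 = (0, -2.2361, 0),  r_3 = (2, 0, -3.2361).
  v is orthogonal to every row, so take v ∝ r_1 × r_2 = ((0)·(0) - (2)·(-2.2361), (2)·(0) - (-1.2361)·(0), (-1.2361)·(-2.2361) - (0)·(0)) ≈ (4.4721, 0, 2.7639).
  Let u = (4.4721, 0, 2.7639).
  ||u|| = √((4.4721)² + (0)² + (2.7639)²) = √(27.6393) ≈ 5.2573,  v_1 = u/||u|| ≈ (0.8507, 0, 0.5257) (||v_1|| = 1).

λ_1 = 7.2361,  λ_2 = 5,  λ_3 = 2.7639;  v_1 ≈ (0.8507, 0, 0.5257)


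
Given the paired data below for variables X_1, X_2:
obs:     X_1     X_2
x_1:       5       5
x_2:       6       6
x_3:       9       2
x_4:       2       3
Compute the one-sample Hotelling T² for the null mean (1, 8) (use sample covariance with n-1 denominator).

Step 1 — sample mean vector:
  mean(X_1) = (5 + 6 + 9 + 2) / 4 = 22/4 = 5.5
  mean(X_2) = (5 + 6 + 2 + 3) / 4 = 16/4 = 4
  x̄ = (5.5, 4),  deviation x̄ - mu_0 = (5.5, 4) - (1, 8) = (4.5, -4).

Step 2 — sample covariance matrix, S[i,j] = (1/(n-1)) · Σ_k (x_{k,i} - mean_i) · (x_{k,j} - mean_j), divisor n-1 = 3:
  S[X_1,X_1] = ((-0.5)·(-0.5) + (0.5)·(0.5) + (3.5)·(3.5) + (-3.5)·(-3.5)) / 3 = 25/3 = 8.3333
  S[X_1,X_2] = ((-0.5)·(1) + (0.5)·(2) + (3.5)·(-2) + (-3.5)·(-1)) / 3 = -3/3 = -1
  S[X_2,X_2] = ((1)·(1) + (2)·(2) + (-2)·(-2) + (-1)·(-1)) / 3 = 10/3 = 3.3333
  S = [[8.3333, -1],
 [-1, 3.3333]].

Step 3 — invert S. det(S) = 8.3333·3.3333 - (-1)² = 26.7778.
  S^{-1} = (1/det) · [[d, -b], [-b, a]] = [[0.1245, 0.0373],
 [0.0373, 0.3112]].

Step 4 — quadratic form (x̄ - mu_0)^T · S^{-1} · (x̄ - mu_0):
  S^{-1} · (x̄ - mu_0) = (0.4108, -1.0768),
  (x̄ - mu_0)^T · [...] = (4.5)·(0.4108) + (-4)·(-1.0768) = 6.1556.

Step 5 — scale by n: T² = 4 · 6.1556 = 24.6224.

T² ≈ 24.6224


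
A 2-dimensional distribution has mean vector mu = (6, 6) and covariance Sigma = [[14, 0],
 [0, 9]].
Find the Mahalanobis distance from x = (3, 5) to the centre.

Step 1 — centre the observation: (x - mu) = (-3, -1).

Step 2 — invert Sigma. det(Sigma) = 14·9 - (0)² = 126.
  Sigma^{-1} = (1/det) · [[d, -b], [-b, a]] = [[0.0714, 0],
 [0, 0.1111]].

Step 3 — form the quadratic (x - mu)^T · Sigma^{-1} · (x - mu):
  Sigma^{-1} · (x - mu) = (-0.2143, -0.1111).
  (x - mu)^T · [Sigma^{-1} · (x - mu)] = (-3)·(-0.2143) + (-1)·(-0.1111) = 0.754.

Step 4 — take square root: d = √(0.754) ≈ 0.8683.

d(x, mu) = √(0.754) ≈ 0.8683


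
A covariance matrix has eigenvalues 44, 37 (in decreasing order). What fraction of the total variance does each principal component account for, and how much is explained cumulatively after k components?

Step 1 — total variance = trace(Sigma) = Σ λ_i = 44 + 37 = 81.

Step 2 — fraction explained by component i = λ_i / Σ λ:
  PC1: 44/81 = 0.5432
  PC2: 37/81 = 0.4568

Step 3 — cumulative fraction after k components = (λ_1 + ... + λ_k) / Σ λ:
  k = 1: 44/81 = 0.5432
  k = 2: (44 + 37)/81 = 81/81 = 1

Summary (fraction, with percent):

explained: PC1 0.5432 (54.32%), PC2 0.4568 (45.68%);  cumulative: 0.5432, 1


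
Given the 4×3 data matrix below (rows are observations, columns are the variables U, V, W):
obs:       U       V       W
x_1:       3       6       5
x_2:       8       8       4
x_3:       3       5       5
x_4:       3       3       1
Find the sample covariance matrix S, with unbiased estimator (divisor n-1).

Step 1 — column means:
  mean(U) = (3 + 8 + 3 + 3) / 4 = 17/4 = 4.25
  mean(V) = (6 + 8 + 5 + 3) / 4 = 22/4 = 5.5
  mean(W) = (5 + 4 + 5 + 1) / 4 = 15/4 = 3.75

Step 2 — sample covariance S[i,j] = (1/(n-1)) · Σ_k (x_{k,i} - mean_i) · (x_{k,j} - mean_j), with n-1 = 3.
  S[U,U] = ((-1.25)·(-1.25) + (3.75)·(3.75) + (-1.25)·(-1.25) + (-1.25)·(-1.25)) / 3 = 18.75/3 = 6.25
  S[U,V] = ((-1.25)·(0.5) + (3.75)·(2.5) + (-1.25)·(-0.5) + (-1.25)·(-2.5)) / 3 = 12.5/3 = 4.1667
  S[U,W] = ((-1.25)·(1.25) + (3.75)·(0.25) + (-1.25)·(1.25) + (-1.25)·(-2.75)) / 3 = 1.25/3 = 0.4167
  S[V,V] = ((0.5)·(0.5) + (2.5)·(2.5) + (-0.5)·(-0.5) + (-2.5)·(-2.5)) / 3 = 13/3 = 4.3333
  S[V,W] = ((0.5)·(1.25) + (2.5)·(0.25) + (-0.5)·(1.25) + (-2.5)·(-2.75)) / 3 = 7.5/3 = 2.5
  S[W,W] = ((1.25)·(1.25) + (0.25)·(0.25) + (1.25)·(1.25) + (-2.75)·(-2.75)) / 3 = 10.75/3 = 3.5833

S is symmetric (S[j,i] = S[i,j]). Assembling:

S = [[6.25, 4.1667, 0.4167],
 [4.1667, 4.3333, 2.5],
 [0.4167, 2.5, 3.5833]]


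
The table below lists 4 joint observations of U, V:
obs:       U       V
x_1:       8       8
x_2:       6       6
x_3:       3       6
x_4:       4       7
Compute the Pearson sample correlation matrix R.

Step 1 — column means:
  mean(U) = (8 + 6 + 3 + 4) / 4 = 21/4 = 5.25
  mean(V) = (8 + 6 + 6 + 7) / 4 = 27/4 = 6.75

Step 2 — sample variances and covariances s[i,j] = (1/(n-1)) · Σ_k (x_{k,i} - mean_i) · (x_{k,j} - mean_j), with n-1 = 3:
  s[U,U] = ((2.75)·(2.75) + (0.75)·(0.75) + (-2.25)·(-2.25) + (-1.25)·(-1.25)) / 3 = 14.75/3 = 4.9167
  s[U,V] = ((2.75)·(1.25) + (0.75)·(-0.75) + (-2.25)·(-0.75) + (-1.25)·(0.25)) / 3 = 4.25/3 = 1.4167
  s[V,V] = ((1.25)·(1.25) + (-0.75)·(-0.75) + (-0.75)·(-0.75) + (0.25)·(0.25)) / 3 = 2.75/3 = 0.9167
  Sample standard deviations s_i = √(s[i,i]):
  s(U) = √(4.9167) = 2.2174
  s(V) = √(0.9167) = 0.9574

Step 3 — r_{ij} = s_{ij} / (s_i · s_j):
  r[U,U] = 1 (diagonal).
  r[U,V] = 1.4167 / (2.2174 · 0.9574) = 1.4167 / 2.123 = 0.6673
  r[V,V] = 1 (diagonal).

R is symmetric with unit diagonal. Assembling:

R = [[1, 0.6673],
 [0.6673, 1]]


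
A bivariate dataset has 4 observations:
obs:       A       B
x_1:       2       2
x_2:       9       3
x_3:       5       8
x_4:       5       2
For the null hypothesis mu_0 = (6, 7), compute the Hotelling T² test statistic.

Step 1 — sample mean vector:
  mean(A) = (2 + 9 + 5 + 5) / 4 = 21/4 = 5.25
  mean(B) = (2 + 3 + 8 + 2) / 4 = 15/4 = 3.75
  x̄ = (5.25, 3.75),  deviation x̄ - mu_0 = (5.25, 3.75) - (6, 7) = (-0.75, -3.25).

Step 2 — sample covariance matrix, S[i,j] = (1/(n-1)) · Σ_k (x_{k,i} - mean_i) · (x_{k,j} - mean_j), divisor n-1 = 3:
  S[A,A] = ((-3.25)·(-3.25) + (3.75)·(3.75) + (-0.25)·(-0.25) + (-0.25)·(-0.25)) / 3 = 24.75/3 = 8.25
  S[A,B] = ((-3.25)·(-1.75) + (3.75)·(-0.75) + (-0.25)·(4.25) + (-0.25)·(-1.75)) / 3 = 2.25/3 = 0.75
  S[B,B] = ((-1.75)·(-1.75) + (-0.75)·(-0.75) + (4.25)·(4.25) + (-1.75)·(-1.75)) / 3 = 24.75/3 = 8.25
  S = [[8.25, 0.75],
 [0.75, 8.25]].

Step 3 — invert S. det(S) = 8.25·8.25 - (0.75)² = 67.5.
  S^{-1} = (1/det) · [[d, -b], [-b, a]] = [[0.1222, -0.0111],
 [-0.0111, 0.1222]].

Step 4 — quadratic form (x̄ - mu_0)^T · S^{-1} · (x̄ - mu_0):
  S^{-1} · (x̄ - mu_0) = (-0.0556, -0.3889),
  (x̄ - mu_0)^T · [...] = (-0.75)·(-0.0556) + (-3.25)·(-0.3889) = 1.3056.

Step 5 — scale by n: T² = 4 · 1.3056 = 5.2222.

T² ≈ 5.2222
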